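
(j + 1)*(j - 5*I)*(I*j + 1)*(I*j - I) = -j^4 + 6*I*j^3 + 6*j^2 - 6*I*j - 5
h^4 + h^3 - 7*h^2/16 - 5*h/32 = h*(h - 1/2)*(h + 1/4)*(h + 5/4)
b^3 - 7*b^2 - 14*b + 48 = (b - 8)*(b - 2)*(b + 3)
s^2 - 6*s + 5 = (s - 5)*(s - 1)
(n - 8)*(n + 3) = n^2 - 5*n - 24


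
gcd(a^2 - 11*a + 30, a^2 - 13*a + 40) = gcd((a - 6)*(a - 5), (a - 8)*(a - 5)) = a - 5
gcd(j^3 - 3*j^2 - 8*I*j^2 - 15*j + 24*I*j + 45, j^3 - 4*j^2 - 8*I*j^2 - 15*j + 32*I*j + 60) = j^2 - 8*I*j - 15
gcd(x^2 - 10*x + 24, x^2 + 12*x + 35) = 1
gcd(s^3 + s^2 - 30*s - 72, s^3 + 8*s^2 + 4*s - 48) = s + 4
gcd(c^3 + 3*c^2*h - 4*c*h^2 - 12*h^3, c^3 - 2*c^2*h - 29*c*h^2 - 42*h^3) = c^2 + 5*c*h + 6*h^2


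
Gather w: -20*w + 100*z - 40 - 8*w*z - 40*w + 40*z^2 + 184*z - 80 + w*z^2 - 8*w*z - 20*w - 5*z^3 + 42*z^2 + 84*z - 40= w*(z^2 - 16*z - 80) - 5*z^3 + 82*z^2 + 368*z - 160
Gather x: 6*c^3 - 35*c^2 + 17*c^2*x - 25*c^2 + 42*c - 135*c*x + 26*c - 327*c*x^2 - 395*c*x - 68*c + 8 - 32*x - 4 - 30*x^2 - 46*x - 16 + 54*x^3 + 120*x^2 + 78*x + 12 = 6*c^3 - 60*c^2 + 54*x^3 + x^2*(90 - 327*c) + x*(17*c^2 - 530*c)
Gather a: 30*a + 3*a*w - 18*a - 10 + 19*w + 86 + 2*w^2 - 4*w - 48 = a*(3*w + 12) + 2*w^2 + 15*w + 28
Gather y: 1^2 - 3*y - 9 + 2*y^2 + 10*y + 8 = 2*y^2 + 7*y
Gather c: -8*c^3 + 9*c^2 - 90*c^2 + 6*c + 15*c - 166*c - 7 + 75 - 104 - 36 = -8*c^3 - 81*c^2 - 145*c - 72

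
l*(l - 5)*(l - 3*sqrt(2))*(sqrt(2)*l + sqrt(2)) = sqrt(2)*l^4 - 6*l^3 - 4*sqrt(2)*l^3 - 5*sqrt(2)*l^2 + 24*l^2 + 30*l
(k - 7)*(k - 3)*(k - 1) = k^3 - 11*k^2 + 31*k - 21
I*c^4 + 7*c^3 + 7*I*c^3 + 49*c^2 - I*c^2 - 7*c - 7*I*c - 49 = (c - 1)*(c + 7)*(c - 7*I)*(I*c + I)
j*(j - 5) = j^2 - 5*j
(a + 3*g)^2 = a^2 + 6*a*g + 9*g^2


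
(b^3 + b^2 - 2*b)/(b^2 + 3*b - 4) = b*(b + 2)/(b + 4)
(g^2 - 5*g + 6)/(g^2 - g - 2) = (g - 3)/(g + 1)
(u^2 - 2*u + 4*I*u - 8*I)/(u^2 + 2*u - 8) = (u + 4*I)/(u + 4)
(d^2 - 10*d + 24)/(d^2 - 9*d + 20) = (d - 6)/(d - 5)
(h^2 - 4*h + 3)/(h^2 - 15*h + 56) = (h^2 - 4*h + 3)/(h^2 - 15*h + 56)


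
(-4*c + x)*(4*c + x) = -16*c^2 + x^2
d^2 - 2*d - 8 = (d - 4)*(d + 2)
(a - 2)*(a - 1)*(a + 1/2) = a^3 - 5*a^2/2 + a/2 + 1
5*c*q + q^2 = q*(5*c + q)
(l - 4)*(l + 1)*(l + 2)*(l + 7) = l^4 + 6*l^3 - 17*l^2 - 78*l - 56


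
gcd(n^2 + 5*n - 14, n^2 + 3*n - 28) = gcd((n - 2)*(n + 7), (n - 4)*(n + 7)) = n + 7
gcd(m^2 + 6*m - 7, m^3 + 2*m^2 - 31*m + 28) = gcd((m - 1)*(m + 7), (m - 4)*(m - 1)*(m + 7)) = m^2 + 6*m - 7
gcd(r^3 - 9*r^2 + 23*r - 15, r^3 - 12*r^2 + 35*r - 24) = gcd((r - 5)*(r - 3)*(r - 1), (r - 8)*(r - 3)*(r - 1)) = r^2 - 4*r + 3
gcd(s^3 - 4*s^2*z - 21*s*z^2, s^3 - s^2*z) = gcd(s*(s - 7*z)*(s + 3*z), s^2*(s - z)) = s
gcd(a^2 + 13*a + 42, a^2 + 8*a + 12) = a + 6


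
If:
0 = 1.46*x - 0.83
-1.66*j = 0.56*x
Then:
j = -0.19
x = 0.57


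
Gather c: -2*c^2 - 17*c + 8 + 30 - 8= -2*c^2 - 17*c + 30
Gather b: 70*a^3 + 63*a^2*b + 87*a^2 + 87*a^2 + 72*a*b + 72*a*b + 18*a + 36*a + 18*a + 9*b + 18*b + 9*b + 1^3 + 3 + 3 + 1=70*a^3 + 174*a^2 + 72*a + b*(63*a^2 + 144*a + 36) + 8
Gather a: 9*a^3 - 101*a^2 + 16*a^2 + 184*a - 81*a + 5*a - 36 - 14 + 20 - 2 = 9*a^3 - 85*a^2 + 108*a - 32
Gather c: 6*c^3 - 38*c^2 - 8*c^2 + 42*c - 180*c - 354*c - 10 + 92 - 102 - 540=6*c^3 - 46*c^2 - 492*c - 560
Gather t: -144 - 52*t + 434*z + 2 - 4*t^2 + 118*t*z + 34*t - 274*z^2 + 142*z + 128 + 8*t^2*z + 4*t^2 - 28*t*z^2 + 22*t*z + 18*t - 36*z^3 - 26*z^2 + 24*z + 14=8*t^2*z + t*(-28*z^2 + 140*z) - 36*z^3 - 300*z^2 + 600*z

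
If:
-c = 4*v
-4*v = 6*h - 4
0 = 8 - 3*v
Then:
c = -32/3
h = -10/9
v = 8/3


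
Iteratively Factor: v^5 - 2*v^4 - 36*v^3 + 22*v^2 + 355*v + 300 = (v + 1)*(v^4 - 3*v^3 - 33*v^2 + 55*v + 300) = (v + 1)*(v + 3)*(v^3 - 6*v^2 - 15*v + 100) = (v - 5)*(v + 1)*(v + 3)*(v^2 - v - 20) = (v - 5)*(v + 1)*(v + 3)*(v + 4)*(v - 5)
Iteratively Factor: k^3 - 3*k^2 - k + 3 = (k - 1)*(k^2 - 2*k - 3) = (k - 3)*(k - 1)*(k + 1)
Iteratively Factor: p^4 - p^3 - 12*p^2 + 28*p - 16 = (p - 2)*(p^3 + p^2 - 10*p + 8) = (p - 2)*(p + 4)*(p^2 - 3*p + 2) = (p - 2)^2*(p + 4)*(p - 1)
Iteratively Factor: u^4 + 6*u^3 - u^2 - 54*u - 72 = (u - 3)*(u^3 + 9*u^2 + 26*u + 24) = (u - 3)*(u + 2)*(u^2 + 7*u + 12) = (u - 3)*(u + 2)*(u + 4)*(u + 3)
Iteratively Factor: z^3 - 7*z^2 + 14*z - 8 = (z - 4)*(z^2 - 3*z + 2) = (z - 4)*(z - 2)*(z - 1)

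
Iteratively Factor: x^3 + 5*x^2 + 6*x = (x + 2)*(x^2 + 3*x) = x*(x + 2)*(x + 3)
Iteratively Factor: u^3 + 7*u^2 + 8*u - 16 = (u - 1)*(u^2 + 8*u + 16) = (u - 1)*(u + 4)*(u + 4)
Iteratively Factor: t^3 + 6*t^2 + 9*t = (t + 3)*(t^2 + 3*t) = t*(t + 3)*(t + 3)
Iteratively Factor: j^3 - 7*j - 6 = (j - 3)*(j^2 + 3*j + 2) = (j - 3)*(j + 2)*(j + 1)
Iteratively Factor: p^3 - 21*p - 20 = (p + 1)*(p^2 - p - 20) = (p + 1)*(p + 4)*(p - 5)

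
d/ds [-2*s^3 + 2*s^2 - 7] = 2*s*(2 - 3*s)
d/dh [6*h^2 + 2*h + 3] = 12*h + 2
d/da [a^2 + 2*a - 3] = 2*a + 2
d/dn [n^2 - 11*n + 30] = 2*n - 11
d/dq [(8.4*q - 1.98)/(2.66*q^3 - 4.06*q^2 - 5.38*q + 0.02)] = (-44.688*q^3 + 49.9044*q^2 - 16.0776*q - 10.4844)/(7.0756*q^6 - 21.5992*q^5 - 12.138*q^4 + 43.792*q^3 + 28.782*q^2 - 0.2152*q + 0.0004)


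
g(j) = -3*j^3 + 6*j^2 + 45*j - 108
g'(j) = -9*j^2 + 12*j + 45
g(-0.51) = -128.99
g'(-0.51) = 36.54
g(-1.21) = -148.35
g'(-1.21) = 17.30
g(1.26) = -47.78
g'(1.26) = 45.83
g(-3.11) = -99.68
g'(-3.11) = -79.37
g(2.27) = -10.02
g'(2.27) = 25.86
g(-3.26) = -87.00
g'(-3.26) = -89.77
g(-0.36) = -123.28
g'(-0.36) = 39.51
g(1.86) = -22.85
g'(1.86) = 36.18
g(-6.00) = 486.00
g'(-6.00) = -351.00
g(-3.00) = -108.00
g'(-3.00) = -72.00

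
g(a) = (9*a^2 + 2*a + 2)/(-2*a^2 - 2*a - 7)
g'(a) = (4*a + 2)*(9*a^2 + 2*a + 2)/(-2*a^2 - 2*a - 7)^2 + (18*a + 2)/(-2*a^2 - 2*a - 7)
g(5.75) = -3.68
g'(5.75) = -0.16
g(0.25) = -0.40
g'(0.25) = -0.69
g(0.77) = -0.91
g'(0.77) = -1.15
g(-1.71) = -2.64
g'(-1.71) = 1.70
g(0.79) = -0.94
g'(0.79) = -1.16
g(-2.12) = -3.25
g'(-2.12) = 1.28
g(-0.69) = -0.75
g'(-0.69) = 1.50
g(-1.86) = -2.88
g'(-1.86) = 1.55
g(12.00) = -4.14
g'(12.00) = -0.03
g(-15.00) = -4.68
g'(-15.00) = -0.00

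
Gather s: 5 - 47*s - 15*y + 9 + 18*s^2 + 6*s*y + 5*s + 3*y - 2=18*s^2 + s*(6*y - 42) - 12*y + 12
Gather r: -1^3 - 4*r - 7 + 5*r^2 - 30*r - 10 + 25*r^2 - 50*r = 30*r^2 - 84*r - 18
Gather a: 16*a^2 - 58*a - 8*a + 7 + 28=16*a^2 - 66*a + 35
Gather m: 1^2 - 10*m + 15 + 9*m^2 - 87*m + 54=9*m^2 - 97*m + 70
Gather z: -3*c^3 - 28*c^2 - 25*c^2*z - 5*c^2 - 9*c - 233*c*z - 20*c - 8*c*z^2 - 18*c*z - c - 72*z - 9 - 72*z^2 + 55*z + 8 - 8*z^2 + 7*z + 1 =-3*c^3 - 33*c^2 - 30*c + z^2*(-8*c - 80) + z*(-25*c^2 - 251*c - 10)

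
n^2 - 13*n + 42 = (n - 7)*(n - 6)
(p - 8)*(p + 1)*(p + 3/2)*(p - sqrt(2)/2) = p^4 - 11*p^3/2 - sqrt(2)*p^3/2 - 37*p^2/2 + 11*sqrt(2)*p^2/4 - 12*p + 37*sqrt(2)*p/4 + 6*sqrt(2)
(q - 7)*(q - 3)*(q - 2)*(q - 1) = q^4 - 13*q^3 + 53*q^2 - 83*q + 42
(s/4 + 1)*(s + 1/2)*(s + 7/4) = s^3/4 + 25*s^2/16 + 79*s/32 + 7/8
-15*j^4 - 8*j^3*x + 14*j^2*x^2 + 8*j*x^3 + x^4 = (-j + x)*(j + x)*(3*j + x)*(5*j + x)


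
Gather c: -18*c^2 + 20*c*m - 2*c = -18*c^2 + c*(20*m - 2)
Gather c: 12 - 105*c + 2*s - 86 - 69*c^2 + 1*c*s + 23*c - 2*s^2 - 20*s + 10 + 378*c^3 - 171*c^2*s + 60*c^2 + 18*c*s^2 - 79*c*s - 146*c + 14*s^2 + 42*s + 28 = 378*c^3 + c^2*(-171*s - 9) + c*(18*s^2 - 78*s - 228) + 12*s^2 + 24*s - 36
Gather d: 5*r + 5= 5*r + 5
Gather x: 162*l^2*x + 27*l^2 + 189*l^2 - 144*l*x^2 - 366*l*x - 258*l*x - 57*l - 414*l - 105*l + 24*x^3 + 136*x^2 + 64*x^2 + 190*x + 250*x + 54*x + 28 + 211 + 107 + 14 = 216*l^2 - 576*l + 24*x^3 + x^2*(200 - 144*l) + x*(162*l^2 - 624*l + 494) + 360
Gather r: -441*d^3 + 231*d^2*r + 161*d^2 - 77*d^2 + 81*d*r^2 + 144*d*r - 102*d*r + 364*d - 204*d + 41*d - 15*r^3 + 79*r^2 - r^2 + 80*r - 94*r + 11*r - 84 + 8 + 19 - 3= -441*d^3 + 84*d^2 + 201*d - 15*r^3 + r^2*(81*d + 78) + r*(231*d^2 + 42*d - 3) - 60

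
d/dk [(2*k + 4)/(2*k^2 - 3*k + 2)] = 4*(-k^2 - 4*k + 4)/(4*k^4 - 12*k^3 + 17*k^2 - 12*k + 4)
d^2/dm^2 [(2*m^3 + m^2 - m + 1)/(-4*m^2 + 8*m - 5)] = 2*(-104*m^3 + 252*m^2 - 114*m - 29)/(64*m^6 - 384*m^5 + 1008*m^4 - 1472*m^3 + 1260*m^2 - 600*m + 125)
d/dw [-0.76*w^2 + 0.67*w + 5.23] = 0.67 - 1.52*w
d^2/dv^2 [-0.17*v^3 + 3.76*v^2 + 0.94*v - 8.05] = 7.52 - 1.02*v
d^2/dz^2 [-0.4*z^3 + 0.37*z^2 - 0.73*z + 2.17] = 0.74 - 2.4*z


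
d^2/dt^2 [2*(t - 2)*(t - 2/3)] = 4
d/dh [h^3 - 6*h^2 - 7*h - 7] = 3*h^2 - 12*h - 7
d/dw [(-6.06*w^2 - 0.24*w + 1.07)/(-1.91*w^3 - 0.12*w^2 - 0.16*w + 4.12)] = (-11.5746*w^4 - 0.9168*w^3 + 7.0719*w^2 - 49.6776*w - 0.8176)/(3.6481*w^6 + 0.4584*w^5 + 0.6256*w^4 - 15.7*w^3 - 0.9632*w^2 - 1.3184*w + 16.9744)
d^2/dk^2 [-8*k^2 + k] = -16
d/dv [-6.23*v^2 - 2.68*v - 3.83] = -12.46*v - 2.68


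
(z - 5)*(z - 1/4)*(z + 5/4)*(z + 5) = z^4 + z^3 - 405*z^2/16 - 25*z + 125/16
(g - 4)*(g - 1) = g^2 - 5*g + 4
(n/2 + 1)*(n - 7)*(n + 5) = n^3/2 - 39*n/2 - 35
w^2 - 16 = (w - 4)*(w + 4)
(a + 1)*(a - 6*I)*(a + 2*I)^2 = a^4 + a^3 - 2*I*a^3 + 20*a^2 - 2*I*a^2 + 20*a + 24*I*a + 24*I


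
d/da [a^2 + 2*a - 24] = 2*a + 2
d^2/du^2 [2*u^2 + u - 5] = 4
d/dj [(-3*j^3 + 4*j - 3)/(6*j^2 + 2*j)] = 3*(-3*j^4 - 2*j^3 - 4*j^2 + 6*j + 1)/(2*j^2*(9*j^2 + 6*j + 1))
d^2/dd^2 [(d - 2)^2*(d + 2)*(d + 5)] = 12*d^2 + 18*d - 28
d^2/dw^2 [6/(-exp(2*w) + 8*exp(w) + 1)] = 24*(2*(exp(w) - 4)^2*exp(w) + (exp(w) - 2)*(-exp(2*w) + 8*exp(w) + 1))*exp(w)/(-exp(2*w) + 8*exp(w) + 1)^3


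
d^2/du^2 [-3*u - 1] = 0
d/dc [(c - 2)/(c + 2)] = 4/(c + 2)^2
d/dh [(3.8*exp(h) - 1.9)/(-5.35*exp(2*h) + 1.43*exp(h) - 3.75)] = (20.33*exp(2*h) - 20.33*exp(h) - 11.533)*exp(h)/(28.6225*exp(4*h) - 15.301*exp(3*h) + 42.1699*exp(2*h) - 10.725*exp(h) + 14.0625)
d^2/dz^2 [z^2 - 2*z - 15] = 2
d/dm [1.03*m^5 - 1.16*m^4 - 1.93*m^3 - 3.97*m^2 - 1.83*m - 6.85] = 5.15*m^4 - 4.64*m^3 - 5.79*m^2 - 7.94*m - 1.83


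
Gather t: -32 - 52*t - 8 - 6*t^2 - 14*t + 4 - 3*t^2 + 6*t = -9*t^2 - 60*t - 36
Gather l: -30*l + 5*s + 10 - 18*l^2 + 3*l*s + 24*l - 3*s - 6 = -18*l^2 + l*(3*s - 6) + 2*s + 4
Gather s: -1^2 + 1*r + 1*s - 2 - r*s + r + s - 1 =2*r + s*(2 - r) - 4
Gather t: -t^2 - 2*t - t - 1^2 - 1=-t^2 - 3*t - 2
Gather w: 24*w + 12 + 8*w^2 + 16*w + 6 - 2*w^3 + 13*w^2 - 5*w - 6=-2*w^3 + 21*w^2 + 35*w + 12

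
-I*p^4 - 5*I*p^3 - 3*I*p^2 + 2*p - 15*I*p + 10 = (p + 5)*(p - 2*I)*(p + I)*(-I*p + 1)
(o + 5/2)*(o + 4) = o^2 + 13*o/2 + 10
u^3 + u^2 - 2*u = u*(u - 1)*(u + 2)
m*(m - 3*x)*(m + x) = m^3 - 2*m^2*x - 3*m*x^2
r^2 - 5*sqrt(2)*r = r*(r - 5*sqrt(2))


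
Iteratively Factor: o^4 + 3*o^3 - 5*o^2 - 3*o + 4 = (o + 4)*(o^3 - o^2 - o + 1) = (o - 1)*(o + 4)*(o^2 - 1) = (o - 1)^2*(o + 4)*(o + 1)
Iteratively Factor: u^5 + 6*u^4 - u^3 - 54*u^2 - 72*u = (u + 3)*(u^4 + 3*u^3 - 10*u^2 - 24*u) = (u + 2)*(u + 3)*(u^3 + u^2 - 12*u) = (u - 3)*(u + 2)*(u + 3)*(u^2 + 4*u) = (u - 3)*(u + 2)*(u + 3)*(u + 4)*(u)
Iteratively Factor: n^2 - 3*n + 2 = (n - 2)*(n - 1)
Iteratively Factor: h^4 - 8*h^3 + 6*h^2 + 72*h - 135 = (h - 3)*(h^3 - 5*h^2 - 9*h + 45) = (h - 3)^2*(h^2 - 2*h - 15) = (h - 5)*(h - 3)^2*(h + 3)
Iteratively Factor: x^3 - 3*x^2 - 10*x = (x - 5)*(x^2 + 2*x) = (x - 5)*(x + 2)*(x)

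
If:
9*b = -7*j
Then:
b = -7*j/9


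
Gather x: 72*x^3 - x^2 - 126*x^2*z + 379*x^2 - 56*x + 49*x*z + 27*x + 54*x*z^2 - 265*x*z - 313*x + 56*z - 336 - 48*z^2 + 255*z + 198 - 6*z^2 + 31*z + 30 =72*x^3 + x^2*(378 - 126*z) + x*(54*z^2 - 216*z - 342) - 54*z^2 + 342*z - 108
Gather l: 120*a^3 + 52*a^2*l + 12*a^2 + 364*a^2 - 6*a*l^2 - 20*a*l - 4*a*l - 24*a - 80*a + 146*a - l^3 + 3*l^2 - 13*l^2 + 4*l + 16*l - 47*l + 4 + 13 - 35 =120*a^3 + 376*a^2 + 42*a - l^3 + l^2*(-6*a - 10) + l*(52*a^2 - 24*a - 27) - 18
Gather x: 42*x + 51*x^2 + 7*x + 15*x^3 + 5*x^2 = 15*x^3 + 56*x^2 + 49*x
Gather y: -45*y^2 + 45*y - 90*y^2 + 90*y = -135*y^2 + 135*y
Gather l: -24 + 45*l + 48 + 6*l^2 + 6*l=6*l^2 + 51*l + 24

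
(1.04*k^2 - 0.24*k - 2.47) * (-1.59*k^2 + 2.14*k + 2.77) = -1.6536*k^4 + 2.6072*k^3 + 6.2945*k^2 - 5.9506*k - 6.8419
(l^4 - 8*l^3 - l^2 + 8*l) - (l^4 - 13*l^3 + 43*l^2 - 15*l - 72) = 5*l^3 - 44*l^2 + 23*l + 72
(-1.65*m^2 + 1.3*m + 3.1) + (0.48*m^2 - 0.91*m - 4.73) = -1.17*m^2 + 0.39*m - 1.63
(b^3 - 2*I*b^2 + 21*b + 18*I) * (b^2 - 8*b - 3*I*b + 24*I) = b^5 - 8*b^4 - 5*I*b^4 + 15*b^3 + 40*I*b^3 - 120*b^2 - 45*I*b^2 + 54*b + 360*I*b - 432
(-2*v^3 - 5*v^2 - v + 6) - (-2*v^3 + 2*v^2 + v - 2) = -7*v^2 - 2*v + 8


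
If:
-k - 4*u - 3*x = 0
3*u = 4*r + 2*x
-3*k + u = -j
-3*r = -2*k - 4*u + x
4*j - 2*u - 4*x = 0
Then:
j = 0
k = 0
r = 0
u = 0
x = 0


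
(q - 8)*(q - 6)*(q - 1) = q^3 - 15*q^2 + 62*q - 48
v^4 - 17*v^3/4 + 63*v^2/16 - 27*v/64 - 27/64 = (v - 3)*(v - 3/4)^2*(v + 1/4)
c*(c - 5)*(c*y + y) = c^3*y - 4*c^2*y - 5*c*y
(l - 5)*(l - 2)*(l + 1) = l^3 - 6*l^2 + 3*l + 10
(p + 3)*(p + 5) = p^2 + 8*p + 15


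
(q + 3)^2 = q^2 + 6*q + 9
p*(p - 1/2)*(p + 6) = p^3 + 11*p^2/2 - 3*p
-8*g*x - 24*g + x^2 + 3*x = (-8*g + x)*(x + 3)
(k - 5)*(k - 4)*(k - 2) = k^3 - 11*k^2 + 38*k - 40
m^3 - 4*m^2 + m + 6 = (m - 3)*(m - 2)*(m + 1)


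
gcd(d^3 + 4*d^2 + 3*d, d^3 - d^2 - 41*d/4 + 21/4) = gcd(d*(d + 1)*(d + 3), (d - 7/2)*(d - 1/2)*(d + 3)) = d + 3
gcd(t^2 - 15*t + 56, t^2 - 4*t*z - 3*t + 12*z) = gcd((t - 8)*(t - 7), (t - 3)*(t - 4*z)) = 1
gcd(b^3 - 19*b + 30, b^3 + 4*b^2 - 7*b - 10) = b^2 + 3*b - 10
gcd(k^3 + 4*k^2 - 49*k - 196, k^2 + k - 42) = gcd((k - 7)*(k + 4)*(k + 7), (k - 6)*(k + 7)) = k + 7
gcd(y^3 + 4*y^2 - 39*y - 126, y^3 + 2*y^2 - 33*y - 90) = y^2 - 3*y - 18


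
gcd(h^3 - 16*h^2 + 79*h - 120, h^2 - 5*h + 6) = h - 3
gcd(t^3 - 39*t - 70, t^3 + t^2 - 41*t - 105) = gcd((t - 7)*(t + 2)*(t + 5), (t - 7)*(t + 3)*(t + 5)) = t^2 - 2*t - 35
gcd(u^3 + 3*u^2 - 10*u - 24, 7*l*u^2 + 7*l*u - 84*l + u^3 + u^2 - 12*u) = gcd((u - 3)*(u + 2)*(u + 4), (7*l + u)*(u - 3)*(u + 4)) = u^2 + u - 12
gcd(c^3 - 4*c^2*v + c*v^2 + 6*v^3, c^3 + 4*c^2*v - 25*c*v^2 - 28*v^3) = c + v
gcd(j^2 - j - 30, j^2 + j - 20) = j + 5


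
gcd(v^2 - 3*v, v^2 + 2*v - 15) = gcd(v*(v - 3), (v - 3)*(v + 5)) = v - 3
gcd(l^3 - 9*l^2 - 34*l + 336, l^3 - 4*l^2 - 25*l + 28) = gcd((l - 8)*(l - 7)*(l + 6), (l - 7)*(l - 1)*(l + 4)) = l - 7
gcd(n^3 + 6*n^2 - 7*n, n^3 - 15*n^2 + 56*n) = n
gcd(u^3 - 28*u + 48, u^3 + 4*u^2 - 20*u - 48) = u^2 + 2*u - 24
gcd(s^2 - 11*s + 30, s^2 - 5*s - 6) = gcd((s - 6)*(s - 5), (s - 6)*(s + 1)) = s - 6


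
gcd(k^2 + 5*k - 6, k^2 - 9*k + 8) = k - 1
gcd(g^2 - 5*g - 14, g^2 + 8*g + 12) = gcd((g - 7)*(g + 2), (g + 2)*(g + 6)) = g + 2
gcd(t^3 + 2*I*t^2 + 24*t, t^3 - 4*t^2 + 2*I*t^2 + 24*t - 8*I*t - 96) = t^2 + 2*I*t + 24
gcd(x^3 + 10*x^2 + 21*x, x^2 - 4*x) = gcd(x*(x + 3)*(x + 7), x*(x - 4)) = x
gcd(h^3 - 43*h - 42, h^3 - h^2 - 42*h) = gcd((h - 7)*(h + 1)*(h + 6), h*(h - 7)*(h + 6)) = h^2 - h - 42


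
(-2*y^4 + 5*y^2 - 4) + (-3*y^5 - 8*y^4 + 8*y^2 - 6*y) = -3*y^5 - 10*y^4 + 13*y^2 - 6*y - 4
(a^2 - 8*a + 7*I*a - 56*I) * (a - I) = a^3 - 8*a^2 + 6*I*a^2 + 7*a - 48*I*a - 56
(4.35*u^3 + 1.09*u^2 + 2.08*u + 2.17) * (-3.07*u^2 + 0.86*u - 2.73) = -13.3545*u^5 + 0.394699999999999*u^4 - 17.3237*u^3 - 7.8488*u^2 - 3.8122*u - 5.9241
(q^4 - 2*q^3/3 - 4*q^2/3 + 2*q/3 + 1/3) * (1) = q^4 - 2*q^3/3 - 4*q^2/3 + 2*q/3 + 1/3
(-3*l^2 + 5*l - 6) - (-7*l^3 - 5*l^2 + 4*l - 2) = 7*l^3 + 2*l^2 + l - 4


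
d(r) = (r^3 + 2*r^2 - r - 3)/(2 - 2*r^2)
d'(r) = 4*r*(r^3 + 2*r^2 - r - 3)/(2 - 2*r^2)^2 + (3*r^2 + 4*r - 1)/(2 - 2*r^2)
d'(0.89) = -21.09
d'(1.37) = -2.28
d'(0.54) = -1.58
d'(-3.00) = -0.45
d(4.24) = -3.09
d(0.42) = -1.82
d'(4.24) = -0.51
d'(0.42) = -1.12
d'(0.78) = -5.59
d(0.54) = -1.98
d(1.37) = -1.11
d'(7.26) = -0.50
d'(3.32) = -0.53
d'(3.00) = -0.55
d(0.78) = -2.67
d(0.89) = -3.85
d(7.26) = -4.62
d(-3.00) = 0.56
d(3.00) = -2.44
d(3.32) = -2.61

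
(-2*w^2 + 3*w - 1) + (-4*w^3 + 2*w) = -4*w^3 - 2*w^2 + 5*w - 1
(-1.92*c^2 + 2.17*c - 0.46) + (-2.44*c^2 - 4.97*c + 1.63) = -4.36*c^2 - 2.8*c + 1.17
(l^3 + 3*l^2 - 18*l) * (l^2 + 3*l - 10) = l^5 + 6*l^4 - 19*l^3 - 84*l^2 + 180*l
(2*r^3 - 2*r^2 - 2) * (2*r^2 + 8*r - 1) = 4*r^5 + 12*r^4 - 18*r^3 - 2*r^2 - 16*r + 2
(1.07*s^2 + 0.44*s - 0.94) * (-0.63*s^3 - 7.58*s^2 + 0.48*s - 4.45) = -0.6741*s^5 - 8.3878*s^4 - 2.2294*s^3 + 2.5749*s^2 - 2.4092*s + 4.183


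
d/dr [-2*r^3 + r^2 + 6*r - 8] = -6*r^2 + 2*r + 6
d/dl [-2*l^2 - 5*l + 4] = -4*l - 5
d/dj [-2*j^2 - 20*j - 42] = -4*j - 20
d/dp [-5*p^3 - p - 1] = -15*p^2 - 1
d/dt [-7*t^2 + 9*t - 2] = 9 - 14*t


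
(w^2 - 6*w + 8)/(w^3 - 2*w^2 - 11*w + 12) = (w - 2)/(w^2 + 2*w - 3)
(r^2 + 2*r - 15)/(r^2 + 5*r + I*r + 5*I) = (r - 3)/(r + I)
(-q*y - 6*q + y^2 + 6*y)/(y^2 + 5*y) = (-q*y - 6*q + y^2 + 6*y)/(y*(y + 5))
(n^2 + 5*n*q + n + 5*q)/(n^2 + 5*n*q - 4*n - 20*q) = (n + 1)/(n - 4)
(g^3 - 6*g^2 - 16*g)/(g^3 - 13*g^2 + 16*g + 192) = g*(g + 2)/(g^2 - 5*g - 24)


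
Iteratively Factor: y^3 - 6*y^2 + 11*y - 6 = (y - 1)*(y^2 - 5*y + 6) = (y - 2)*(y - 1)*(y - 3)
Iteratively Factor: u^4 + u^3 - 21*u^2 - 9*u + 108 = (u - 3)*(u^3 + 4*u^2 - 9*u - 36) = (u - 3)*(u + 4)*(u^2 - 9) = (u - 3)*(u + 3)*(u + 4)*(u - 3)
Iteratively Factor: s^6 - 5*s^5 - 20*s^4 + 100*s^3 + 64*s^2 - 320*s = (s - 2)*(s^5 - 3*s^4 - 26*s^3 + 48*s^2 + 160*s) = (s - 5)*(s - 2)*(s^4 + 2*s^3 - 16*s^2 - 32*s) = (s - 5)*(s - 2)*(s + 2)*(s^3 - 16*s) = (s - 5)*(s - 4)*(s - 2)*(s + 2)*(s^2 + 4*s) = s*(s - 5)*(s - 4)*(s - 2)*(s + 2)*(s + 4)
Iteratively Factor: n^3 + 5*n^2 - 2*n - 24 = (n - 2)*(n^2 + 7*n + 12) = (n - 2)*(n + 4)*(n + 3)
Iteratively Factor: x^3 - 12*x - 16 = (x + 2)*(x^2 - 2*x - 8) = (x + 2)^2*(x - 4)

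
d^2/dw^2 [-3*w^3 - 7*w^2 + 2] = -18*w - 14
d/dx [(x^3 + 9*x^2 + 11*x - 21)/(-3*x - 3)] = 2*(-x^3 - 6*x^2 - 9*x - 16)/(3*(x^2 + 2*x + 1))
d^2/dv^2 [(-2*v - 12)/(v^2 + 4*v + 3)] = 4*(-4*(v + 2)^2*(v + 6) + (3*v + 10)*(v^2 + 4*v + 3))/(v^2 + 4*v + 3)^3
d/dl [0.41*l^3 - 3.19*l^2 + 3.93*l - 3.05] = 1.23*l^2 - 6.38*l + 3.93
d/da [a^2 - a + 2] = 2*a - 1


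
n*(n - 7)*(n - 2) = n^3 - 9*n^2 + 14*n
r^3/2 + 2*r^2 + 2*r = r*(r/2 + 1)*(r + 2)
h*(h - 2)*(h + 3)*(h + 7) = h^4 + 8*h^3 + h^2 - 42*h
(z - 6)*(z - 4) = z^2 - 10*z + 24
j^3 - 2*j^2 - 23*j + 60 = (j - 4)*(j - 3)*(j + 5)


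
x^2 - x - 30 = (x - 6)*(x + 5)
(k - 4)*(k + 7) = k^2 + 3*k - 28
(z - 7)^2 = z^2 - 14*z + 49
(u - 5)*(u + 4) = u^2 - u - 20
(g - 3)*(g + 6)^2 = g^3 + 9*g^2 - 108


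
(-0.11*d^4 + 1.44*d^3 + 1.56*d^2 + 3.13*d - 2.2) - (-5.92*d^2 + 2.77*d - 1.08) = -0.11*d^4 + 1.44*d^3 + 7.48*d^2 + 0.36*d - 1.12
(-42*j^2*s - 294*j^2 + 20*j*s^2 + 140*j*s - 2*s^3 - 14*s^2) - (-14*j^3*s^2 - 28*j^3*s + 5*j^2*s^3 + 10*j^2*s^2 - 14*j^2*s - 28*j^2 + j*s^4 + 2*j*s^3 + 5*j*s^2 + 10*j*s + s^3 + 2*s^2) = 14*j^3*s^2 + 28*j^3*s - 5*j^2*s^3 - 10*j^2*s^2 - 28*j^2*s - 266*j^2 - j*s^4 - 2*j*s^3 + 15*j*s^2 + 130*j*s - 3*s^3 - 16*s^2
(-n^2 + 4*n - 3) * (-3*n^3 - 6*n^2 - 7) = 3*n^5 - 6*n^4 - 15*n^3 + 25*n^2 - 28*n + 21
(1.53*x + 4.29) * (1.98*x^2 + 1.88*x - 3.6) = 3.0294*x^3 + 11.3706*x^2 + 2.5572*x - 15.444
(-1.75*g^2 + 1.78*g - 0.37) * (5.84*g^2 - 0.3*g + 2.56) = -10.22*g^4 + 10.9202*g^3 - 7.1748*g^2 + 4.6678*g - 0.9472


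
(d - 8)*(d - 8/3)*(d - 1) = d^3 - 35*d^2/3 + 32*d - 64/3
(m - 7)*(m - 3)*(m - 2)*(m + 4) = m^4 - 8*m^3 - 7*m^2 + 122*m - 168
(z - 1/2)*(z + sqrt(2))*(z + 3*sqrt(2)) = z^3 - z^2/2 + 4*sqrt(2)*z^2 - 2*sqrt(2)*z + 6*z - 3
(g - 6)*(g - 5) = g^2 - 11*g + 30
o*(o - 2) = o^2 - 2*o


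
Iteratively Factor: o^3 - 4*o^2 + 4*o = (o)*(o^2 - 4*o + 4) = o*(o - 2)*(o - 2)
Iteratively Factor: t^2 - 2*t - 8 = (t - 4)*(t + 2)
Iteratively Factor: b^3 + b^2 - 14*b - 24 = (b + 3)*(b^2 - 2*b - 8) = (b - 4)*(b + 3)*(b + 2)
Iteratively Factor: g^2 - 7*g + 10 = (g - 2)*(g - 5)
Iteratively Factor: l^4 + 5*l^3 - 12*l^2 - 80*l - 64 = (l + 4)*(l^3 + l^2 - 16*l - 16) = (l + 1)*(l + 4)*(l^2 - 16) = (l + 1)*(l + 4)^2*(l - 4)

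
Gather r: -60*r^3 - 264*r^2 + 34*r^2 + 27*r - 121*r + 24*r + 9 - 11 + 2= -60*r^3 - 230*r^2 - 70*r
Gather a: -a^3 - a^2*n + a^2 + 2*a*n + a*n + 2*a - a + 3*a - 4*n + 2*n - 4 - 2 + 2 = -a^3 + a^2*(1 - n) + a*(3*n + 4) - 2*n - 4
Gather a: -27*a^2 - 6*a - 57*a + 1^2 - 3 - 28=-27*a^2 - 63*a - 30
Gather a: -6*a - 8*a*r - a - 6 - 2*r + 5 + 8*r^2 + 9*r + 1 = a*(-8*r - 7) + 8*r^2 + 7*r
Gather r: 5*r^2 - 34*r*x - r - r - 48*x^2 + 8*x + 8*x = 5*r^2 + r*(-34*x - 2) - 48*x^2 + 16*x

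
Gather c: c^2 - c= c^2 - c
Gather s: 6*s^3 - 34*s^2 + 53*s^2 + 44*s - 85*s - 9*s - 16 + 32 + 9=6*s^3 + 19*s^2 - 50*s + 25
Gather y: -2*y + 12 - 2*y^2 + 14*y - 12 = -2*y^2 + 12*y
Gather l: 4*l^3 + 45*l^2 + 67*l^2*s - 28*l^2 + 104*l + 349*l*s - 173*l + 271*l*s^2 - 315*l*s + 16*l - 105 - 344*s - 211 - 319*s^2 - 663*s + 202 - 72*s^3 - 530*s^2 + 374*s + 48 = 4*l^3 + l^2*(67*s + 17) + l*(271*s^2 + 34*s - 53) - 72*s^3 - 849*s^2 - 633*s - 66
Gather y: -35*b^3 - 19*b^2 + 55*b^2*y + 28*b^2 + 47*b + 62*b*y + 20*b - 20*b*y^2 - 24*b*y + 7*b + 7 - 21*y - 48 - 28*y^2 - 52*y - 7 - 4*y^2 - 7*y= -35*b^3 + 9*b^2 + 74*b + y^2*(-20*b - 32) + y*(55*b^2 + 38*b - 80) - 48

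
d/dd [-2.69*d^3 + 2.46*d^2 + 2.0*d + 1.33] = -8.07*d^2 + 4.92*d + 2.0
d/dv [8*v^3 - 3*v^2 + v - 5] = 24*v^2 - 6*v + 1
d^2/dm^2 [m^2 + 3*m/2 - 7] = 2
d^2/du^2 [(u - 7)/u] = -14/u^3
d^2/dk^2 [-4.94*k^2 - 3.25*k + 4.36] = -9.88000000000000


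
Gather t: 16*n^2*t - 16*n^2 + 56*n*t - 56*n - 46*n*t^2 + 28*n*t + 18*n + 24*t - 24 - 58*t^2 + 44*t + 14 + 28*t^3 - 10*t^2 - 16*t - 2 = -16*n^2 - 38*n + 28*t^3 + t^2*(-46*n - 68) + t*(16*n^2 + 84*n + 52) - 12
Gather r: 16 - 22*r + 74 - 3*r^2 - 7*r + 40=-3*r^2 - 29*r + 130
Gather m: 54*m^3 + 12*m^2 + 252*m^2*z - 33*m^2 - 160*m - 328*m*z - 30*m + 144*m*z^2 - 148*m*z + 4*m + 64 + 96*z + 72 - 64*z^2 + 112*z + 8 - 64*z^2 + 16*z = 54*m^3 + m^2*(252*z - 21) + m*(144*z^2 - 476*z - 186) - 128*z^2 + 224*z + 144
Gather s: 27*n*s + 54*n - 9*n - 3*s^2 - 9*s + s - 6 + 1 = 45*n - 3*s^2 + s*(27*n - 8) - 5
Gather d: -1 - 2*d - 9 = -2*d - 10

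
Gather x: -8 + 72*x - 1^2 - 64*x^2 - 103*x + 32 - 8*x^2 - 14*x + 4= -72*x^2 - 45*x + 27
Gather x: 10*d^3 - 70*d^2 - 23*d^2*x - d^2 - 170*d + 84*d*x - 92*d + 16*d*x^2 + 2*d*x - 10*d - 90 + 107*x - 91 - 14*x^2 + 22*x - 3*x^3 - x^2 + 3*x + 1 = 10*d^3 - 71*d^2 - 272*d - 3*x^3 + x^2*(16*d - 15) + x*(-23*d^2 + 86*d + 132) - 180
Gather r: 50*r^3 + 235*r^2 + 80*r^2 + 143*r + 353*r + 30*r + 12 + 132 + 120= 50*r^3 + 315*r^2 + 526*r + 264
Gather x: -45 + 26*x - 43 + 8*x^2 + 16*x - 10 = 8*x^2 + 42*x - 98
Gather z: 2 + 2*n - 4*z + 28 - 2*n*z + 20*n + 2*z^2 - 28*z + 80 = 22*n + 2*z^2 + z*(-2*n - 32) + 110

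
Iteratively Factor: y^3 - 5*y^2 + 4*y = (y - 1)*(y^2 - 4*y) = (y - 4)*(y - 1)*(y)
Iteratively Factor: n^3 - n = (n + 1)*(n^2 - n) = n*(n + 1)*(n - 1)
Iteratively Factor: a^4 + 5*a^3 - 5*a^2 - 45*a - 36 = (a - 3)*(a^3 + 8*a^2 + 19*a + 12) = (a - 3)*(a + 3)*(a^2 + 5*a + 4) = (a - 3)*(a + 3)*(a + 4)*(a + 1)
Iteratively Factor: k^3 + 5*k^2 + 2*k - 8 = (k + 4)*(k^2 + k - 2) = (k - 1)*(k + 4)*(k + 2)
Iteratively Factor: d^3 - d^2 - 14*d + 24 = (d - 2)*(d^2 + d - 12) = (d - 2)*(d + 4)*(d - 3)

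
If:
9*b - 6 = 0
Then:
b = 2/3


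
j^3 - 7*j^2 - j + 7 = (j - 7)*(j - 1)*(j + 1)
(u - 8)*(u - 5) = u^2 - 13*u + 40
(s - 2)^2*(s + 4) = s^3 - 12*s + 16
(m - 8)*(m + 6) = m^2 - 2*m - 48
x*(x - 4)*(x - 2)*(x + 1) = x^4 - 5*x^3 + 2*x^2 + 8*x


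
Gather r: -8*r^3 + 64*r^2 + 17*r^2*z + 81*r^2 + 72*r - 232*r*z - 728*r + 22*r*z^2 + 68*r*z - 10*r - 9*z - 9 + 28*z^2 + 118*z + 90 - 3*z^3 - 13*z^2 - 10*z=-8*r^3 + r^2*(17*z + 145) + r*(22*z^2 - 164*z - 666) - 3*z^3 + 15*z^2 + 99*z + 81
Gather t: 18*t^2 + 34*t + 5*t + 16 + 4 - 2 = 18*t^2 + 39*t + 18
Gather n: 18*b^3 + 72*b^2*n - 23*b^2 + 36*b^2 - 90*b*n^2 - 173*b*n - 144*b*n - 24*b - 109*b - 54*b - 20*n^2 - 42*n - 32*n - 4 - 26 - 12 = 18*b^3 + 13*b^2 - 187*b + n^2*(-90*b - 20) + n*(72*b^2 - 317*b - 74) - 42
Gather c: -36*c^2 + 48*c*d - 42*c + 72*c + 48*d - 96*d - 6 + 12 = -36*c^2 + c*(48*d + 30) - 48*d + 6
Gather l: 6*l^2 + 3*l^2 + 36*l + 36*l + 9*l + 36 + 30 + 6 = 9*l^2 + 81*l + 72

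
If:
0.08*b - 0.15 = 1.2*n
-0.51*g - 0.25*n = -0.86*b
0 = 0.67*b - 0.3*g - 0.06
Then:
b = 0.45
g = 0.81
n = -0.09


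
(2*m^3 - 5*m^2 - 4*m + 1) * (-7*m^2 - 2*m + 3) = -14*m^5 + 31*m^4 + 44*m^3 - 14*m^2 - 14*m + 3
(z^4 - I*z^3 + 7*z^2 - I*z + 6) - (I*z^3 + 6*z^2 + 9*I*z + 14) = z^4 - 2*I*z^3 + z^2 - 10*I*z - 8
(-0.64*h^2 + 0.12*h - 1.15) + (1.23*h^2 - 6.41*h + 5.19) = 0.59*h^2 - 6.29*h + 4.04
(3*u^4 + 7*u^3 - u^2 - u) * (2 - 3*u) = -9*u^5 - 15*u^4 + 17*u^3 + u^2 - 2*u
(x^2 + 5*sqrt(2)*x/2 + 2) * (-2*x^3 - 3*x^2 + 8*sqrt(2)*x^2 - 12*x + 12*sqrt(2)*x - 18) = -2*x^5 - 3*x^4 + 3*sqrt(2)*x^4 + 9*sqrt(2)*x^3/2 + 24*x^3 - 14*sqrt(2)*x^2 + 36*x^2 - 21*sqrt(2)*x - 24*x - 36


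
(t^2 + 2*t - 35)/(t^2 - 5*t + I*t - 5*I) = (t + 7)/(t + I)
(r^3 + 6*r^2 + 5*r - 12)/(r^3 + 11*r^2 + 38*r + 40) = (r^2 + 2*r - 3)/(r^2 + 7*r + 10)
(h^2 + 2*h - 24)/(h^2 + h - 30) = (h - 4)/(h - 5)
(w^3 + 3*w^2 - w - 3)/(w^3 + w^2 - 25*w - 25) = (w^2 + 2*w - 3)/(w^2 - 25)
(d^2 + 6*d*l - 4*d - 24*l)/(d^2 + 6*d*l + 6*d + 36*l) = (d - 4)/(d + 6)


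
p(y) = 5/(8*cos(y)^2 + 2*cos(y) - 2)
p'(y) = 5*(16*sin(y)*cos(y) + 2*sin(y))/(8*cos(y)^2 + 2*cos(y) - 2)^2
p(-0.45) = 0.80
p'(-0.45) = -0.90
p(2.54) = 2.80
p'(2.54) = -9.90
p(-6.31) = 0.63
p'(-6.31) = -0.04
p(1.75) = -2.38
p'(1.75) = -0.95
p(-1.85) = -2.57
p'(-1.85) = 3.07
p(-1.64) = -2.38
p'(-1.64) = -1.01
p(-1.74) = -2.37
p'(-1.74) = 0.77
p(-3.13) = 1.25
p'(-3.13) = 0.05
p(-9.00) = 1.77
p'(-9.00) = 3.26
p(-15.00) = 4.56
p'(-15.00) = 27.41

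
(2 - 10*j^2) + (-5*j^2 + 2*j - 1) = -15*j^2 + 2*j + 1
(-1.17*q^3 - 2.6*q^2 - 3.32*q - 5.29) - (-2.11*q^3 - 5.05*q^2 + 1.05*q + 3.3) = 0.94*q^3 + 2.45*q^2 - 4.37*q - 8.59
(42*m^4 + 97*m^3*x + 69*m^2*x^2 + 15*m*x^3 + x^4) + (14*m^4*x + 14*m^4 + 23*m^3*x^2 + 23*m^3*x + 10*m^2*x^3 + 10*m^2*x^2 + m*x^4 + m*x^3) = 14*m^4*x + 56*m^4 + 23*m^3*x^2 + 120*m^3*x + 10*m^2*x^3 + 79*m^2*x^2 + m*x^4 + 16*m*x^3 + x^4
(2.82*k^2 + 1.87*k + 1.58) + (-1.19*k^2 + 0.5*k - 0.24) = 1.63*k^2 + 2.37*k + 1.34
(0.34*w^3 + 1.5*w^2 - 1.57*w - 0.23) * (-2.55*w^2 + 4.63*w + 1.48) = -0.867*w^5 - 2.2508*w^4 + 11.4517*w^3 - 4.4626*w^2 - 3.3885*w - 0.3404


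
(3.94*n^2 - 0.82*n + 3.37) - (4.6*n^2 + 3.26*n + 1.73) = -0.66*n^2 - 4.08*n + 1.64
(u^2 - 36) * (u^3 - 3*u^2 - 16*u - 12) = u^5 - 3*u^4 - 52*u^3 + 96*u^2 + 576*u + 432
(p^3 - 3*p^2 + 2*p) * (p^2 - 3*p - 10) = p^5 - 6*p^4 + p^3 + 24*p^2 - 20*p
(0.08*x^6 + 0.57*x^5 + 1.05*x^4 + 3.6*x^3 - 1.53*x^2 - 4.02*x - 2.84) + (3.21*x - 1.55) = 0.08*x^6 + 0.57*x^5 + 1.05*x^4 + 3.6*x^3 - 1.53*x^2 - 0.81*x - 4.39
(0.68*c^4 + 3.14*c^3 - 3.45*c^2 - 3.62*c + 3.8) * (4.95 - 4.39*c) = -2.9852*c^5 - 10.4186*c^4 + 30.6885*c^3 - 1.1857*c^2 - 34.601*c + 18.81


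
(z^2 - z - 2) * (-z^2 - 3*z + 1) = -z^4 - 2*z^3 + 6*z^2 + 5*z - 2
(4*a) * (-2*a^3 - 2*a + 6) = -8*a^4 - 8*a^2 + 24*a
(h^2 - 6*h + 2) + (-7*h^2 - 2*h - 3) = -6*h^2 - 8*h - 1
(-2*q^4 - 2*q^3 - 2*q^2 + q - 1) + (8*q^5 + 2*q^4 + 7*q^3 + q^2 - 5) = 8*q^5 + 5*q^3 - q^2 + q - 6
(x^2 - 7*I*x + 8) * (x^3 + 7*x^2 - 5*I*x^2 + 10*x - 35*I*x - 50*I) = x^5 + 7*x^4 - 12*I*x^4 - 17*x^3 - 84*I*x^3 - 189*x^2 - 160*I*x^2 - 270*x - 280*I*x - 400*I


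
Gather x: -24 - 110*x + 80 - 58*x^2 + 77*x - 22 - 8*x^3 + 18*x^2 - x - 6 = -8*x^3 - 40*x^2 - 34*x + 28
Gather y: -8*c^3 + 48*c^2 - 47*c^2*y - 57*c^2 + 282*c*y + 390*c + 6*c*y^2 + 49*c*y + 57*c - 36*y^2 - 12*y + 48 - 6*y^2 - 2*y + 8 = -8*c^3 - 9*c^2 + 447*c + y^2*(6*c - 42) + y*(-47*c^2 + 331*c - 14) + 56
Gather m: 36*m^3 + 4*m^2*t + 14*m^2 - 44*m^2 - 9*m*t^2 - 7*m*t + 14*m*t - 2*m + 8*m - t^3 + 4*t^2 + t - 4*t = 36*m^3 + m^2*(4*t - 30) + m*(-9*t^2 + 7*t + 6) - t^3 + 4*t^2 - 3*t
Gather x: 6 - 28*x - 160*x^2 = -160*x^2 - 28*x + 6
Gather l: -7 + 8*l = 8*l - 7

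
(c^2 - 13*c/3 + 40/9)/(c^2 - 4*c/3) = (9*c^2 - 39*c + 40)/(3*c*(3*c - 4))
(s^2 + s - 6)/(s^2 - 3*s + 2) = (s + 3)/(s - 1)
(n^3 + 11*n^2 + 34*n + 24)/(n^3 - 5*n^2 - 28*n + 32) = (n^2 + 7*n + 6)/(n^2 - 9*n + 8)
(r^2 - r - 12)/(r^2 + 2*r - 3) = (r - 4)/(r - 1)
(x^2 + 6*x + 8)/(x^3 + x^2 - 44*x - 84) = (x + 4)/(x^2 - x - 42)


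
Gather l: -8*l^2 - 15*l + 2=-8*l^2 - 15*l + 2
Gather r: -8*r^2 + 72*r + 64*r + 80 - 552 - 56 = -8*r^2 + 136*r - 528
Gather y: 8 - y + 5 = 13 - y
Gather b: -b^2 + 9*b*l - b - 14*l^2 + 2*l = -b^2 + b*(9*l - 1) - 14*l^2 + 2*l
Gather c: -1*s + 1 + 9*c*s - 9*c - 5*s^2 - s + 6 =c*(9*s - 9) - 5*s^2 - 2*s + 7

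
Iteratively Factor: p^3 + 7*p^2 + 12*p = (p)*(p^2 + 7*p + 12) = p*(p + 3)*(p + 4)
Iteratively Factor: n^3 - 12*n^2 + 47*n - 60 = (n - 5)*(n^2 - 7*n + 12) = (n - 5)*(n - 4)*(n - 3)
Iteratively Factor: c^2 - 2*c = (c)*(c - 2)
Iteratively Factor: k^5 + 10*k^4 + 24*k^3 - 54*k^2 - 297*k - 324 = (k + 3)*(k^4 + 7*k^3 + 3*k^2 - 63*k - 108) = (k + 3)*(k + 4)*(k^3 + 3*k^2 - 9*k - 27) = (k + 3)^2*(k + 4)*(k^2 - 9) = (k + 3)^3*(k + 4)*(k - 3)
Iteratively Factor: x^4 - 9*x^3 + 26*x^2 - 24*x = (x)*(x^3 - 9*x^2 + 26*x - 24) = x*(x - 2)*(x^2 - 7*x + 12) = x*(x - 4)*(x - 2)*(x - 3)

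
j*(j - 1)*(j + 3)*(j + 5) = j^4 + 7*j^3 + 7*j^2 - 15*j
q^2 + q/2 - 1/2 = (q - 1/2)*(q + 1)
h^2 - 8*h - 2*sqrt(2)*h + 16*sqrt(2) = (h - 8)*(h - 2*sqrt(2))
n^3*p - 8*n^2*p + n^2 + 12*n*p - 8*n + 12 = (n - 6)*(n - 2)*(n*p + 1)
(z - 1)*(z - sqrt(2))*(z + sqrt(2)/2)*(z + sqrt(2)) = z^4 - z^3 + sqrt(2)*z^3/2 - 2*z^2 - sqrt(2)*z^2/2 - sqrt(2)*z + 2*z + sqrt(2)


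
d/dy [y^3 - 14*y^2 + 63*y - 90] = 3*y^2 - 28*y + 63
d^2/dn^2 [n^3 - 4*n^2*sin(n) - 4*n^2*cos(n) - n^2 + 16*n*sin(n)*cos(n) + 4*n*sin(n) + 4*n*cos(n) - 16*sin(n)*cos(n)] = 4*sqrt(2)*n^2*sin(n + pi/4) + 12*n*sin(n) - 32*n*sin(2*n) - 20*n*cos(n) + 6*n - 16*sin(n) + 32*sqrt(2)*sin(2*n + pi/4) - 2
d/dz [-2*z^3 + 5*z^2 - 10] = 2*z*(5 - 3*z)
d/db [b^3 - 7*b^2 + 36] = b*(3*b - 14)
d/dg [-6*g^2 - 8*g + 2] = -12*g - 8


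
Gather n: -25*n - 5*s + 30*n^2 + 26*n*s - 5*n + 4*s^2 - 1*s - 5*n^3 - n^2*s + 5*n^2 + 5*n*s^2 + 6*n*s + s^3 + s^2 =-5*n^3 + n^2*(35 - s) + n*(5*s^2 + 32*s - 30) + s^3 + 5*s^2 - 6*s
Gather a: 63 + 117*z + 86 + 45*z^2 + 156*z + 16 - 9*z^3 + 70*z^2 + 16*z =-9*z^3 + 115*z^2 + 289*z + 165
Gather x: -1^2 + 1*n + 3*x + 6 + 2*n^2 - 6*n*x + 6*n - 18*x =2*n^2 + 7*n + x*(-6*n - 15) + 5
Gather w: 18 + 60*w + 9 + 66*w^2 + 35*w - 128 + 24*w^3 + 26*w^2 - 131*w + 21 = 24*w^3 + 92*w^2 - 36*w - 80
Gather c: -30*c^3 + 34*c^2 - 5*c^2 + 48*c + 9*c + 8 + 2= -30*c^3 + 29*c^2 + 57*c + 10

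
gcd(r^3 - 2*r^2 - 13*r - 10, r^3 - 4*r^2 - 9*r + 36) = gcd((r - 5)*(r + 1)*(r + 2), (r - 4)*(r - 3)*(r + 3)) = 1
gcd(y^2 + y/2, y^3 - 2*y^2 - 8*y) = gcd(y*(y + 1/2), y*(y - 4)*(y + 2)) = y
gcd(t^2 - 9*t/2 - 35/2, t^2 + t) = 1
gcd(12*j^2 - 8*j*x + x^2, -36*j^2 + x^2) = -6*j + x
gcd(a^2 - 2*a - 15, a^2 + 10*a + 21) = a + 3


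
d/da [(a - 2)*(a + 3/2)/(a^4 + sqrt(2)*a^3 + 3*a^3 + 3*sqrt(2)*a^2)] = (-2*a^4 - 3*a^3/2 - sqrt(2)*a^3 + sqrt(2)*a^2 + 15*a^2 + 21*sqrt(2)*a/2 + 27*a + 18*sqrt(2))/(a^3*(a^4 + 2*sqrt(2)*a^3 + 6*a^3 + 11*a^2 + 12*sqrt(2)*a^2 + 12*a + 18*sqrt(2)*a + 18))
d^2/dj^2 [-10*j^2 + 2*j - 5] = -20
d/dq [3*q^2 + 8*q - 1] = 6*q + 8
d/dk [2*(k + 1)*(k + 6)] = 4*k + 14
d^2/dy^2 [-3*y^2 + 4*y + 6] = -6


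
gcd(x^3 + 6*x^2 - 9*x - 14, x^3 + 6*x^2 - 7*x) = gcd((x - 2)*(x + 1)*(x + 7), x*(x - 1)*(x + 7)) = x + 7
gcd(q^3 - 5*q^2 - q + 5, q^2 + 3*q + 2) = q + 1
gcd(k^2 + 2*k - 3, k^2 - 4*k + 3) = k - 1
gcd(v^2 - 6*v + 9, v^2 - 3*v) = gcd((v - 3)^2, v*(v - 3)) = v - 3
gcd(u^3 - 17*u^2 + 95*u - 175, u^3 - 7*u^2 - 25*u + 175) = u^2 - 12*u + 35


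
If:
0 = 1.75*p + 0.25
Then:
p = -0.14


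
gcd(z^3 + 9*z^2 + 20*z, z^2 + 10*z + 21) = 1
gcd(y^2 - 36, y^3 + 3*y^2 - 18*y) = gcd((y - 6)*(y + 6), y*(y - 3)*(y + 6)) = y + 6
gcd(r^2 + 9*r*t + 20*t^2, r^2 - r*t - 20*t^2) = r + 4*t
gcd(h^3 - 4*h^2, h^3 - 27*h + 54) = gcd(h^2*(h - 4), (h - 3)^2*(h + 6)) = 1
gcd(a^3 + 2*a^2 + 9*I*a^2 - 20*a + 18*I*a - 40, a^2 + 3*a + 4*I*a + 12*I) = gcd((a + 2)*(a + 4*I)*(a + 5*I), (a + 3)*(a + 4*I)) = a + 4*I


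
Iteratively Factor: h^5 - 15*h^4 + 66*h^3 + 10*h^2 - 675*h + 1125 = (h - 3)*(h^4 - 12*h^3 + 30*h^2 + 100*h - 375) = (h - 5)*(h - 3)*(h^3 - 7*h^2 - 5*h + 75) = (h - 5)^2*(h - 3)*(h^2 - 2*h - 15) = (h - 5)^3*(h - 3)*(h + 3)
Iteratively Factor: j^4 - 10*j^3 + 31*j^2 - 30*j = (j)*(j^3 - 10*j^2 + 31*j - 30) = j*(j - 2)*(j^2 - 8*j + 15) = j*(j - 3)*(j - 2)*(j - 5)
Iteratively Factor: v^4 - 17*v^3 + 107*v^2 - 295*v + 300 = (v - 4)*(v^3 - 13*v^2 + 55*v - 75) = (v - 4)*(v - 3)*(v^2 - 10*v + 25) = (v - 5)*(v - 4)*(v - 3)*(v - 5)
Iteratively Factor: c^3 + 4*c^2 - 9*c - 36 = (c + 4)*(c^2 - 9) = (c - 3)*(c + 4)*(c + 3)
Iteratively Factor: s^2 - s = (s - 1)*(s)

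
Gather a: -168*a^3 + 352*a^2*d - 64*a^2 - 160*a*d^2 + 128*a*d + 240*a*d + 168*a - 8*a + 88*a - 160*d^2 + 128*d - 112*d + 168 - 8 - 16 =-168*a^3 + a^2*(352*d - 64) + a*(-160*d^2 + 368*d + 248) - 160*d^2 + 16*d + 144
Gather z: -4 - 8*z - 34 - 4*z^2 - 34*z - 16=-4*z^2 - 42*z - 54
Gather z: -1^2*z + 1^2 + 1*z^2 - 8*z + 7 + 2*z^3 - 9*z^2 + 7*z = 2*z^3 - 8*z^2 - 2*z + 8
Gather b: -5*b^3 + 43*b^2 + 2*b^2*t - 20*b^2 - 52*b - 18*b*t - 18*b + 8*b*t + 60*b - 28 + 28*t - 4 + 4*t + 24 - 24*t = -5*b^3 + b^2*(2*t + 23) + b*(-10*t - 10) + 8*t - 8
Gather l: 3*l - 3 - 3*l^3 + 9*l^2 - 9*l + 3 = -3*l^3 + 9*l^2 - 6*l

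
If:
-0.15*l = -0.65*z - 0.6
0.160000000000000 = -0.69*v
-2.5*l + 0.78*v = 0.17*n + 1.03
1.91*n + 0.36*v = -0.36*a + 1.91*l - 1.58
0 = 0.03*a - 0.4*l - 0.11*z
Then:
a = -10.98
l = -0.54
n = 0.75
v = -0.23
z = -1.05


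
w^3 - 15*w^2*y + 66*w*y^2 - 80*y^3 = (w - 8*y)*(w - 5*y)*(w - 2*y)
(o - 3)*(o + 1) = o^2 - 2*o - 3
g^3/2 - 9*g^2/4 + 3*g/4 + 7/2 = (g/2 + 1/2)*(g - 7/2)*(g - 2)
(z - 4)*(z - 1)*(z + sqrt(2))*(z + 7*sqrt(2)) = z^4 - 5*z^3 + 8*sqrt(2)*z^3 - 40*sqrt(2)*z^2 + 18*z^2 - 70*z + 32*sqrt(2)*z + 56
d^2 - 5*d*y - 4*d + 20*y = (d - 4)*(d - 5*y)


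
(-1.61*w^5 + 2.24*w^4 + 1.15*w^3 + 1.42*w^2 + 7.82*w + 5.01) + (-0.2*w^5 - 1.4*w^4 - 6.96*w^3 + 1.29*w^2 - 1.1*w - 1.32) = -1.81*w^5 + 0.84*w^4 - 5.81*w^3 + 2.71*w^2 + 6.72*w + 3.69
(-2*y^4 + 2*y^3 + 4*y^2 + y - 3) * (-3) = 6*y^4 - 6*y^3 - 12*y^2 - 3*y + 9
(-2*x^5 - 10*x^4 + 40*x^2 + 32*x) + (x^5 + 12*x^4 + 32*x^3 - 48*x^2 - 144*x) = -x^5 + 2*x^4 + 32*x^3 - 8*x^2 - 112*x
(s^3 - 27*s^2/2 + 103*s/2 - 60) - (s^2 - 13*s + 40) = s^3 - 29*s^2/2 + 129*s/2 - 100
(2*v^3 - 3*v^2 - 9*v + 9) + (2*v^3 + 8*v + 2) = 4*v^3 - 3*v^2 - v + 11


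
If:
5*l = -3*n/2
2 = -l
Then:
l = -2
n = 20/3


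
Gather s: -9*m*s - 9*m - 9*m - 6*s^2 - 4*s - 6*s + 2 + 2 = -18*m - 6*s^2 + s*(-9*m - 10) + 4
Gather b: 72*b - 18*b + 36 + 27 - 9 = 54*b + 54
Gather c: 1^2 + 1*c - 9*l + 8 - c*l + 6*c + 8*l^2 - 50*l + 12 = c*(7 - l) + 8*l^2 - 59*l + 21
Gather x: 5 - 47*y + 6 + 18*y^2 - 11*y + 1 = 18*y^2 - 58*y + 12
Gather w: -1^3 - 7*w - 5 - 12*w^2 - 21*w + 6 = -12*w^2 - 28*w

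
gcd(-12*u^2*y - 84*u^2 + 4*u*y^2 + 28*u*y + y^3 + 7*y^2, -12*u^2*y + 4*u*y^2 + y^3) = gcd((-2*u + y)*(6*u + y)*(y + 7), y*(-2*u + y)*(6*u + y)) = -12*u^2 + 4*u*y + y^2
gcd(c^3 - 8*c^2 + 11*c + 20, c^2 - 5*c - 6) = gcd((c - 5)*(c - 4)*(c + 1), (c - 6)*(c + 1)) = c + 1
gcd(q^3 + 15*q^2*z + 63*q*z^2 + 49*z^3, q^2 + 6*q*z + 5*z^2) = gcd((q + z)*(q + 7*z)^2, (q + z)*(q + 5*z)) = q + z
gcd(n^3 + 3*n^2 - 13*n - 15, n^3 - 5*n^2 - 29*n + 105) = n^2 + 2*n - 15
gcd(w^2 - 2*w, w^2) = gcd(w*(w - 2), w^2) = w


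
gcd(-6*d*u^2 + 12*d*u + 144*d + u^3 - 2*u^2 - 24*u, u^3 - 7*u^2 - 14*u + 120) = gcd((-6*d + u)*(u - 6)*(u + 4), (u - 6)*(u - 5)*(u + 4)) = u^2 - 2*u - 24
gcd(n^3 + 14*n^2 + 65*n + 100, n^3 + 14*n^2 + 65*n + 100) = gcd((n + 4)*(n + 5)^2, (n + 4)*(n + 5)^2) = n^3 + 14*n^2 + 65*n + 100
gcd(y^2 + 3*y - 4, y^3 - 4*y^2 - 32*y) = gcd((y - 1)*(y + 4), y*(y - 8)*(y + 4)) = y + 4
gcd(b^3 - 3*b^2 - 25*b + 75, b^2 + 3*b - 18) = b - 3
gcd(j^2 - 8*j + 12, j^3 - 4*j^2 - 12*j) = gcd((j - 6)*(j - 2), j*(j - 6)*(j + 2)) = j - 6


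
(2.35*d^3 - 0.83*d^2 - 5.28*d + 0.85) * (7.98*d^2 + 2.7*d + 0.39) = 18.753*d^5 - 0.2784*d^4 - 43.4589*d^3 - 7.7967*d^2 + 0.2358*d + 0.3315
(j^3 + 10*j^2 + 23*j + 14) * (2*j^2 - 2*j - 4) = 2*j^5 + 18*j^4 + 22*j^3 - 58*j^2 - 120*j - 56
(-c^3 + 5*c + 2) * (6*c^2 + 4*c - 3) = -6*c^5 - 4*c^4 + 33*c^3 + 32*c^2 - 7*c - 6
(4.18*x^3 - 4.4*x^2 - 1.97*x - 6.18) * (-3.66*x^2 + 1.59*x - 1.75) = -15.2988*x^5 + 22.7502*x^4 - 7.1008*x^3 + 27.1865*x^2 - 6.3787*x + 10.815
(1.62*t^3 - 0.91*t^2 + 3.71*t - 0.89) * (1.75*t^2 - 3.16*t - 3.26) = 2.835*t^5 - 6.7117*t^4 + 4.0869*t^3 - 10.3145*t^2 - 9.2822*t + 2.9014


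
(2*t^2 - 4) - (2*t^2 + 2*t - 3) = -2*t - 1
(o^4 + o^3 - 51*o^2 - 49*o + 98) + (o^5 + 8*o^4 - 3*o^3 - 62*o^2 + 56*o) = o^5 + 9*o^4 - 2*o^3 - 113*o^2 + 7*o + 98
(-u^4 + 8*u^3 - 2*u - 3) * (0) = 0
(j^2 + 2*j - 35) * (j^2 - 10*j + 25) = j^4 - 8*j^3 - 30*j^2 + 400*j - 875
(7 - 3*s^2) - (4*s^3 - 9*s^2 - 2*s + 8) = -4*s^3 + 6*s^2 + 2*s - 1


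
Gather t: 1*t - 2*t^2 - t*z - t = -2*t^2 - t*z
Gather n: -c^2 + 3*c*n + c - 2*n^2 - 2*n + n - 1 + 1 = -c^2 + c - 2*n^2 + n*(3*c - 1)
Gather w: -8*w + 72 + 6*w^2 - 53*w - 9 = 6*w^2 - 61*w + 63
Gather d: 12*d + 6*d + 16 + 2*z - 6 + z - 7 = 18*d + 3*z + 3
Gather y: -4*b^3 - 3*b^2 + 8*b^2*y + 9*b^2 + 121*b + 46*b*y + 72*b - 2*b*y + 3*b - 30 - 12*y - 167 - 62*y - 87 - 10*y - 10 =-4*b^3 + 6*b^2 + 196*b + y*(8*b^2 + 44*b - 84) - 294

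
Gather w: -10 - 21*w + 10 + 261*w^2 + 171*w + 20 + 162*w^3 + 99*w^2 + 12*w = 162*w^3 + 360*w^2 + 162*w + 20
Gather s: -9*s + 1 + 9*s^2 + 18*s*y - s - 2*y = 9*s^2 + s*(18*y - 10) - 2*y + 1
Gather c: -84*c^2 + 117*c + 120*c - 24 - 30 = -84*c^2 + 237*c - 54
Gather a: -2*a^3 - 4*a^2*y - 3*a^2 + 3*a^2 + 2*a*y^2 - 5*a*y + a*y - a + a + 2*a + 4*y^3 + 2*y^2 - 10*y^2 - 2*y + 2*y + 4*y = -2*a^3 - 4*a^2*y + a*(2*y^2 - 4*y + 2) + 4*y^3 - 8*y^2 + 4*y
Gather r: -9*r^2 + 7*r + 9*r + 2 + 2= -9*r^2 + 16*r + 4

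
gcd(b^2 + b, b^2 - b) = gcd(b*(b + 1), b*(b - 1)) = b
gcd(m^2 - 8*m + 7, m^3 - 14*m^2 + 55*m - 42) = m^2 - 8*m + 7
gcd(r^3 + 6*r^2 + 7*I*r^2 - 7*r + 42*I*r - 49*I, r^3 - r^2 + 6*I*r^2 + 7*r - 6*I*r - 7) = r^2 + r*(-1 + 7*I) - 7*I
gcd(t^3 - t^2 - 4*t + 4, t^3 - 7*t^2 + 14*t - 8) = t^2 - 3*t + 2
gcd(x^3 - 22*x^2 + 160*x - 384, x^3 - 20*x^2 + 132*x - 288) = x^2 - 14*x + 48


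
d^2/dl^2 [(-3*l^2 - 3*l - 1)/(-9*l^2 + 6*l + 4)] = 6*(135*l^3 + 189*l^2 + 54*l + 16)/(729*l^6 - 1458*l^5 + 1080*l^3 - 288*l - 64)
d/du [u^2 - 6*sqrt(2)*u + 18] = 2*u - 6*sqrt(2)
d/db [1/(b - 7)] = -1/(b - 7)^2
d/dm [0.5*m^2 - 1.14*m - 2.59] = 1.0*m - 1.14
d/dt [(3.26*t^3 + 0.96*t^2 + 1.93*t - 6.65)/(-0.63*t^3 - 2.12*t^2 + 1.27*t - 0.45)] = (8.88178419700125e-16*t^5 - 6.3064*t^4 + 10.7122*t^3 - 11.6587*t^2 - 29.06*t + 7.577)/(0.3969*t^6 + 2.6712*t^5 + 2.8942*t^4 - 4.8178*t^3 + 3.5209*t^2 - 1.143*t + 0.2025)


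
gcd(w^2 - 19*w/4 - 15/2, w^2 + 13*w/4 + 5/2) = w + 5/4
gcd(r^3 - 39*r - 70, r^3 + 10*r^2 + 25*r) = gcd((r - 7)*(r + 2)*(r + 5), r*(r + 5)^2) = r + 5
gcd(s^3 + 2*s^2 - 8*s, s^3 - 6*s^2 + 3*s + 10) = s - 2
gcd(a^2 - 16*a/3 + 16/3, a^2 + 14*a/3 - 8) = a - 4/3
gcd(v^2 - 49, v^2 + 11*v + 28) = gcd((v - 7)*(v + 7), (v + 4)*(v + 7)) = v + 7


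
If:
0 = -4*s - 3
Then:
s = -3/4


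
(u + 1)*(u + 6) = u^2 + 7*u + 6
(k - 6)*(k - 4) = k^2 - 10*k + 24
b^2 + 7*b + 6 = (b + 1)*(b + 6)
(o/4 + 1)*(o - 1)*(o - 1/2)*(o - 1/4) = o^4/4 + 9*o^3/16 - 49*o^2/32 + 27*o/32 - 1/8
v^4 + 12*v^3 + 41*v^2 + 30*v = v*(v + 1)*(v + 5)*(v + 6)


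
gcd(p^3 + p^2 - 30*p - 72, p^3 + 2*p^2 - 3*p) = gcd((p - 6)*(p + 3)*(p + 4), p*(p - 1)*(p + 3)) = p + 3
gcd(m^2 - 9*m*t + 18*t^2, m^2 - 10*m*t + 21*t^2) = -m + 3*t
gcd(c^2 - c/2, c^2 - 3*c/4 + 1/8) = c - 1/2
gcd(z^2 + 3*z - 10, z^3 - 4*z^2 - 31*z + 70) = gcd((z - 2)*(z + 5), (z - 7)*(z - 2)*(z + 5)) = z^2 + 3*z - 10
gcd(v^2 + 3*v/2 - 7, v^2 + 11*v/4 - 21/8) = v + 7/2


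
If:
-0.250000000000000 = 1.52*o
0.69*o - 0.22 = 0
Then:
No Solution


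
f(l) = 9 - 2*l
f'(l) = -2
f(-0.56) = 10.12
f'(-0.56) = -2.00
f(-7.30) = 23.60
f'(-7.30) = -2.00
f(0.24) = 8.52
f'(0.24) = -2.00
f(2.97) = 3.06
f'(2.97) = -2.00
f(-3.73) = 16.46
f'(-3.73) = -2.00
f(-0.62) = 10.24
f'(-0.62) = -2.00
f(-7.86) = 24.72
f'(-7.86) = -2.00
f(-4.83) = 18.66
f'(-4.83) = -2.00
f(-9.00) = 27.00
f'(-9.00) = -2.00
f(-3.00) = 15.00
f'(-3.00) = -2.00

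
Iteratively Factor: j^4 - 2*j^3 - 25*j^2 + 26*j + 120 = (j - 5)*(j^3 + 3*j^2 - 10*j - 24) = (j - 5)*(j - 3)*(j^2 + 6*j + 8) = (j - 5)*(j - 3)*(j + 4)*(j + 2)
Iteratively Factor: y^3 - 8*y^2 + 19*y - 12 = (y - 3)*(y^2 - 5*y + 4) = (y - 4)*(y - 3)*(y - 1)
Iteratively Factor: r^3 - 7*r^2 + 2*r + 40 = (r - 4)*(r^2 - 3*r - 10) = (r - 4)*(r + 2)*(r - 5)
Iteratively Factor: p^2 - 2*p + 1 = (p - 1)*(p - 1)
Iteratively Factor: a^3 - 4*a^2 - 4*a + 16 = (a - 2)*(a^2 - 2*a - 8) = (a - 4)*(a - 2)*(a + 2)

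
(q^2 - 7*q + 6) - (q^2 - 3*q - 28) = 34 - 4*q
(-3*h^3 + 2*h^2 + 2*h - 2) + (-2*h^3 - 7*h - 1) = -5*h^3 + 2*h^2 - 5*h - 3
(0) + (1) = 1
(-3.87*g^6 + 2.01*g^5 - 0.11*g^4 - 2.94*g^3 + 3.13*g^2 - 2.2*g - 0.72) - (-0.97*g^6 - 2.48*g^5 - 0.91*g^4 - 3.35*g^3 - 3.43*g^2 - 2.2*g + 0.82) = -2.9*g^6 + 4.49*g^5 + 0.8*g^4 + 0.41*g^3 + 6.56*g^2 - 1.54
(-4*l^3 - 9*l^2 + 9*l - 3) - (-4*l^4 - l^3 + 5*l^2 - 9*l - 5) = 4*l^4 - 3*l^3 - 14*l^2 + 18*l + 2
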